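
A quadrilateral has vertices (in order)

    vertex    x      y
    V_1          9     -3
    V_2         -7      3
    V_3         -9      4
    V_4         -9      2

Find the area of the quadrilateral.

16

Apply the surveyor's formula: 2A = Σ (x_i·y_{i+1} − x_{i+1}·y_i), indices taken mod 4.
V_1→V_2: (9)(3) − (-7)(-3) = 6
V_2→V_3: (-7)(4) − (-9)(3) = -1
V_3→V_4: (-9)(2) − (-9)(4) = 18
V_4→V_1: (-9)(-3) − (9)(2) = 9
Σ = 32
Area = |Σ|/2 = 16.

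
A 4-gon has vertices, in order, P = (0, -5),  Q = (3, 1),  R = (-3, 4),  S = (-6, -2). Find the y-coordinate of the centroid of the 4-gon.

Apply the shoelace (surveyor's) formula. First the cross-terms c_i = x_i·y_{i+1} − x_{i+1}·y_i:
  15, 15, 30, 30  ⇒  2A = 90, A = 45.
Then Σ (y_i + y_{i+1})·c_i = -135, so ȳ = -135 / (6·45) = -0.5.

-0.5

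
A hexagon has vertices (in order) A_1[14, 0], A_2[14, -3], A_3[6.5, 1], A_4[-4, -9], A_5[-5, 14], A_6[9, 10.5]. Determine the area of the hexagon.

244.75

Σ = (-42) + (33.5) + (-54.5) + (-101) + (-178.5) + (-147) = -489.5
Area = |Σ|/2 = 244.75.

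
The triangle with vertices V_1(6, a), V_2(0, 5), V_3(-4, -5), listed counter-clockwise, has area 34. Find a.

Write out the shoelace sum; only the two edges meeting at V_1 involve a:
2·Area = [((-4)·a − 6·(-5)) + (6·5 − 0·a)] + 20
       = -4·a + 80 = 68
⇒ a = 3.

3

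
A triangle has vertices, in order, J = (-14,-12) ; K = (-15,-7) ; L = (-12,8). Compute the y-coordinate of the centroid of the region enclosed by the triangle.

Apply Gauss's area formula. First the cross-terms c_i = x_i·y_{i+1} − x_{i+1}·y_i:
  -82, -204, 256  ⇒  2A = -30, A = -15.
Then Σ (y_i + y_{i+1})·c_i = 330, so ȳ = 330 / (6·(-15)) = -11/3.

-11/3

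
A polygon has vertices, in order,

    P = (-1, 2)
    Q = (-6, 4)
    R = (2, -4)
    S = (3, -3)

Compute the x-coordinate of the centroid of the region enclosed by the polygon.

-28/33

Apply the surveyor's formula. First the cross-terms c_i = x_i·y_{i+1} − x_{i+1}·y_i:
  8, 16, 6, 3  ⇒  2A = 33, A = 16.5.
Then Σ (x_i + x_{i+1})·c_i = -84, so x̄ = -84 / (6·16.5) = -28/33.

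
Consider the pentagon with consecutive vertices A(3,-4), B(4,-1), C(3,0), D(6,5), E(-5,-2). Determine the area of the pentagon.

Apply the shoelace (surveyor's) formula: 2A = Σ (x_i·y_{i+1} − x_{i+1}·y_i), indices taken mod 5.
Σ = (13) + (3) + (15) + (13) + (26) = 70
Area = |Σ|/2 = 35.

35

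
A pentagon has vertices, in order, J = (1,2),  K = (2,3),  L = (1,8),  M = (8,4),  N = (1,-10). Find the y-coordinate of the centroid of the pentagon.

29/60

Apply the shoelace formula. First the cross-terms c_i = x_i·y_{i+1} − x_{i+1}·y_i:
  -1, 13, -60, -84, 12  ⇒  2A = -120, A = -60.
Then Σ (y_i + y_{i+1})·c_i = -174, so ȳ = -174 / (6·(-60)) = 29/60.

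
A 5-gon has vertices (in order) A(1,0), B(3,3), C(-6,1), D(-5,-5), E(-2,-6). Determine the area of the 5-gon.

Apply the shoelace formula: 2A = Σ (x_i·y_{i+1} − x_{i+1}·y_i), indices taken mod 5.
Σ = (3) + (21) + (35) + (20) + (6) = 85
Area = |Σ|/2 = 42.5.

42.5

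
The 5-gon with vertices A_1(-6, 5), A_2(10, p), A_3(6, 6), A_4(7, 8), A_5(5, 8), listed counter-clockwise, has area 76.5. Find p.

The doubled signed area Σ (x_i y_{i+1} − x_{i+1} y_i) is linear in p.
With p=0 it equals 105; the coefficient of p is -12 (from the two edges through A_2).
So -12·p + 105 = 2·76.5 = 153 ⇒ p = -4.

-4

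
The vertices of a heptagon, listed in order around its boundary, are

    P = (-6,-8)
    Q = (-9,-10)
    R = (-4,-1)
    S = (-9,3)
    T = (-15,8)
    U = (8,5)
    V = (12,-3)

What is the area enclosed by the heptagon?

214

Apply the surveyor's formula: 2A = Σ (x_i·y_{i+1} − x_{i+1}·y_i), indices taken mod 7.
P→Q: (-6)(-10) − (-9)(-8) = -12
Q→R: (-9)(-1) − (-4)(-10) = -31
R→S: (-4)(3) − (-9)(-1) = -21
S→T: (-9)(8) − (-15)(3) = -27
T→U: (-15)(5) − (8)(8) = -139
U→V: (8)(-3) − (12)(5) = -84
V→P: (12)(-8) − (-6)(-3) = -114
Σ = -428
Area = |Σ|/2 = 214.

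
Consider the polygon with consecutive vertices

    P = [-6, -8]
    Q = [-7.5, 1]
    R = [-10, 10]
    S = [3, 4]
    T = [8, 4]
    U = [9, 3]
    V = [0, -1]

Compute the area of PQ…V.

124

Cross-terms: -66, -65, -70, -20, -12, -9, -6  ⇒  Σ = -248
Area = |Σ|/2 = 124.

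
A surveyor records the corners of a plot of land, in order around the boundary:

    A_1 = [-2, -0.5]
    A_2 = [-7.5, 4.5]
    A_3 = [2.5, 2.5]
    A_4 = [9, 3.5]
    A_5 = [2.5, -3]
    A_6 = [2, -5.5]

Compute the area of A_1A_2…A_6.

A_1→A_2: (-2)(4.5) − (-7.5)(-0.5) = -12.75
A_2→A_3: (-7.5)(2.5) − (2.5)(4.5) = -30
A_3→A_4: (2.5)(3.5) − (9)(2.5) = -13.75
A_4→A_5: (9)(-3) − (2.5)(3.5) = -35.75
A_5→A_6: (2.5)(-5.5) − (2)(-3) = -7.75
A_6→A_1: (2)(-0.5) − (-2)(-5.5) = -12
Σ = -112
Area = |Σ|/2 = 56.

56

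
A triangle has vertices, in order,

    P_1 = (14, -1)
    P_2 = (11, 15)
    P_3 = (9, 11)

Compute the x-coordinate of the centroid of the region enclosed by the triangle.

34/3

Apply the surveyor's formula. First the cross-terms c_i = x_i·y_{i+1} − x_{i+1}·y_i:
  221, -14, -163  ⇒  2A = 44, A = 22.
Then Σ (x_i + x_{i+1})·c_i = 1496, so x̄ = 1496 / (6·22) = 34/3.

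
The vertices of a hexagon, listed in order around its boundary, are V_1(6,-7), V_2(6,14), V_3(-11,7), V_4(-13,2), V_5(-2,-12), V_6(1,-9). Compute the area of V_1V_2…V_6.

314

Apply the shoelace formula: 2A = Σ (x_i·y_{i+1} − x_{i+1}·y_i), indices taken mod 6.
Σ = (126) + (196) + (69) + (160) + (30) + (47) = 628
Area = |Σ|/2 = 314.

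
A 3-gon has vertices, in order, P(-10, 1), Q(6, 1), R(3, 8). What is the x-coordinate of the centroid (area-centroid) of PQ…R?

-1/3

Apply Gauss's area formula. First the cross-terms c_i = x_i·y_{i+1} − x_{i+1}·y_i:
  -16, 45, 83  ⇒  2A = 112, A = 56.
Then Σ (x_i + x_{i+1})·c_i = -112, so x̄ = -112 / (6·56) = -1/3.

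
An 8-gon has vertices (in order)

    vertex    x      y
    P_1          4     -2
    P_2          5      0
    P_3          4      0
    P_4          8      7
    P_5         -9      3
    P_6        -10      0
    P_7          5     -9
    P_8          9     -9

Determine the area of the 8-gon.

Apply the shoelace formula: 2A = Σ (x_i·y_{i+1} − x_{i+1}·y_i), indices taken mod 8.
Σ = (10) + (0) + (28) + (87) + (30) + (90) + (36) + (18) = 299
Area = |Σ|/2 = 149.5.

149.5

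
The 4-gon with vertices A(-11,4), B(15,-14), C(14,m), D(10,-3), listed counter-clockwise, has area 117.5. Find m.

-4

The doubled signed area Σ (x_i y_{i+1} − x_{i+1} y_i) is linear in m.
With m=0 it equals 255; the coefficient of m is 5 (from the two edges through C).
So 5·m + 255 = 2·117.5 = 235 ⇒ m = -4.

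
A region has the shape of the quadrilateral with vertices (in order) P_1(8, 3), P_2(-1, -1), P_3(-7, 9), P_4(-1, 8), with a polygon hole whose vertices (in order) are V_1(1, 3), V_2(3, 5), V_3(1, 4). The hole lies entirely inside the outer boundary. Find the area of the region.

Outer boundary:
P_1→P_2: (8)(-1) − (-1)(3) = -5
P_2→P_3: (-1)(9) − (-7)(-1) = -16
P_3→P_4: (-7)(8) − (-1)(9) = -47
P_4→P_1: (-1)(3) − (8)(8) = -67
Σ = -135
Area = |Σ|/2 = 67.5.
Hole:
Apply the surveyor's formula: 2A = Σ (x_i·y_{i+1} − x_{i+1}·y_i), indices taken mod 3.
Σ = (-4) + (7) + (-1) = 2
Area = |Σ|/2 = 1.
Net area = 67.5 − 1 = 66.5.

66.5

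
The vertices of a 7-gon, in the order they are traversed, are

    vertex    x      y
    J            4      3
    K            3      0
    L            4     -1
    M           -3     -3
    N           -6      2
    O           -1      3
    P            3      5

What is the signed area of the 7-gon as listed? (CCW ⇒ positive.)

J→K: (4)(0) − (3)(3) = -9
K→L: (3)(-1) − (4)(0) = -3
L→M: (4)(-3) − (-3)(-1) = -15
M→N: (-3)(2) − (-6)(-3) = -24
N→O: (-6)(3) − (-1)(2) = -16
O→P: (-1)(5) − (3)(3) = -14
P→J: (3)(3) − (4)(5) = -11
Σ = -92
Signed area = Σ/2 = -46 (negative ⇒ clockwise traversal).

-46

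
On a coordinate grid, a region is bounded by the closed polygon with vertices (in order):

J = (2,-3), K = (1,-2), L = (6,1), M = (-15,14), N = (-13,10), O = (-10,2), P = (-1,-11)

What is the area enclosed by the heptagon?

Σ = (-1) + (13) + (99) + (32) + (74) + (112) + (25) = 354
Area = |Σ|/2 = 177.

177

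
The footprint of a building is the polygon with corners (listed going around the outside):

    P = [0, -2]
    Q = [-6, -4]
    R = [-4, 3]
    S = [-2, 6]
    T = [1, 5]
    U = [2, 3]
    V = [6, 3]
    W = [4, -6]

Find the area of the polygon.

77.5

P→Q: (0)(-4) − (-6)(-2) = -12
Q→R: (-6)(3) − (-4)(-4) = -34
R→S: (-4)(6) − (-2)(3) = -18
S→T: (-2)(5) − (1)(6) = -16
T→U: (1)(3) − (2)(5) = -7
U→V: (2)(3) − (6)(3) = -12
V→W: (6)(-6) − (4)(3) = -48
W→P: (4)(-2) − (0)(-6) = -8
Σ = -155
Area = |Σ|/2 = 77.5.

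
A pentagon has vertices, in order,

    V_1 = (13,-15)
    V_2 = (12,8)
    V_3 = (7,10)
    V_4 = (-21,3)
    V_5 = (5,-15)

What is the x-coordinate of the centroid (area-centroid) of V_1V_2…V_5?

Apply the shoelace (surveyor's) formula. First the cross-terms c_i = x_i·y_{i+1} − x_{i+1}·y_i:
  284, 64, 231, 300, 120  ⇒  2A = 999, A = 499.5.
Then Σ (x_i + x_{i+1})·c_i = 2442, so x̄ = 2442 / (6·499.5) = 22/27.

22/27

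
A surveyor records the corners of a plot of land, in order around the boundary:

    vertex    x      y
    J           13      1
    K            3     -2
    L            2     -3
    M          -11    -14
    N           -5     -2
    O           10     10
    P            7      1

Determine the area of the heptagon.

119.5

J→K: (13)(-2) − (3)(1) = -29
K→L: (3)(-3) − (2)(-2) = -5
L→M: (2)(-14) − (-11)(-3) = -61
M→N: (-11)(-2) − (-5)(-14) = -48
N→O: (-5)(10) − (10)(-2) = -30
O→P: (10)(1) − (7)(10) = -60
P→J: (7)(1) − (13)(1) = -6
Σ = -239
Area = |Σ|/2 = 119.5.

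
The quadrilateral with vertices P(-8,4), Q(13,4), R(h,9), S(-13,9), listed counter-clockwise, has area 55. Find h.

-12

Write out the shoelace sum; only the two edges meeting at R involve h:
2·Area = [(13·9 − h·4) + (h·9 − (-13)·9)] + -64
       = 5·h + 170 = 110
⇒ h = -12.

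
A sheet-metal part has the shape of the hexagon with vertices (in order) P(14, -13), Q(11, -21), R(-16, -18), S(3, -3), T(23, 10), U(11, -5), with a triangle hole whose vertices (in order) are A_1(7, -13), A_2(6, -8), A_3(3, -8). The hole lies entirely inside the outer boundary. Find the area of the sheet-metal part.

383.5

Outer boundary:
Apply the shoelace (surveyor's) formula: 2A = Σ (x_i·y_{i+1} − x_{i+1}·y_i), indices taken mod 6.
Cross-terms: -151, -534, 102, 99, -225, -73  ⇒  Σ = -782
Area = |Σ|/2 = 391.
Hole:
Σ = (22) + (-24) + (17) = 15
Area = |Σ|/2 = 7.5.
Net area = 391 − 7.5 = 383.5.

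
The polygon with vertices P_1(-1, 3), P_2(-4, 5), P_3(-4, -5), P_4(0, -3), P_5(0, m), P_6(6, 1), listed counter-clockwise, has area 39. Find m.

The doubled signed area Σ (x_i y_{i+1} − x_{i+1} y_i) is linear in m.
With m=0 it equals 78; the coefficient of m is -6 (from the two edges through P_5).
So -6·m + 78 = 2·39 = 78 ⇒ m = 0.

0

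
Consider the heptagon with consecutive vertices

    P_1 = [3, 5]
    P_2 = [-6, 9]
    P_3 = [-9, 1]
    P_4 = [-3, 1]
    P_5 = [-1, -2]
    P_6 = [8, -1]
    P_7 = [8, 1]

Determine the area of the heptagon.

Cross-terms: 57, 75, -6, 7, 17, 16, 37  ⇒  Σ = 203
Area = |Σ|/2 = 101.5.

101.5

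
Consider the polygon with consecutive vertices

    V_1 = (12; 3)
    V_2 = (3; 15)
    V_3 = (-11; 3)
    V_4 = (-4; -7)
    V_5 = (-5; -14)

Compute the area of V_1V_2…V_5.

304

Apply the shoelace formula: 2A = Σ (x_i·y_{i+1} − x_{i+1}·y_i), indices taken mod 5.
Cross-terms: 171, 174, 89, 21, 153  ⇒  Σ = 608
Area = |Σ|/2 = 304.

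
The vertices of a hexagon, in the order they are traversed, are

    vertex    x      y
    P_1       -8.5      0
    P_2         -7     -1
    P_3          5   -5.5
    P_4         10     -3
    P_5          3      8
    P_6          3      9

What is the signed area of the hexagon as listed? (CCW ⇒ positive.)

Apply the surveyor's formula: 2A = Σ (x_i·y_{i+1} − x_{i+1}·y_i), indices taken mod 6.
Cross-terms: 8.5, 43.5, 40, 89, 3, 76.5  ⇒  Σ = 260.5
Signed area = Σ/2 = 130.25 (positive ⇒ counter-clockwise traversal).

130.25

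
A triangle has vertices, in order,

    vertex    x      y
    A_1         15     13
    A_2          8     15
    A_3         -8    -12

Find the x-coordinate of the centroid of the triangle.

5

Apply the surveyor's formula. First the cross-terms c_i = x_i·y_{i+1} − x_{i+1}·y_i:
  121, 24, 76  ⇒  2A = 221, A = 110.5.
Then Σ (x_i + x_{i+1})·c_i = 3315, so x̄ = 3315 / (6·110.5) = 5.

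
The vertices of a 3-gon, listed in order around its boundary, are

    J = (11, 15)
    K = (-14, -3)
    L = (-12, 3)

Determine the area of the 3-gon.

Apply the surveyor's formula: 2A = Σ (x_i·y_{i+1} − x_{i+1}·y_i), indices taken mod 3.
Σ = (177) + (-78) + (-213) = -114
Area = |Σ|/2 = 57.

57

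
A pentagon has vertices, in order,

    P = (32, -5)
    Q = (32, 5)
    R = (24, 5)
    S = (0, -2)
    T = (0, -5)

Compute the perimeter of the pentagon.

78

|PQ| = √((0)² + (10)²) = √100 = 10
|QR| = √((-8)² + (0)²) = √64 = 8
|RS| = √((-24)² + (-7)²) = √625 = 25
|ST| = √((0)² + (-3)²) = √9 = 3
|TP| = √((32)² + (0)²) = √1024 = 32
Perimeter = 10 + 8 + 25 + 3 + 32 = 78.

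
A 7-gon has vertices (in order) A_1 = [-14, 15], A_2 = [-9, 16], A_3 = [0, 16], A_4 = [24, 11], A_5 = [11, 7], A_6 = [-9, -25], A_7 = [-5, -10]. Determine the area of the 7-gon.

516

Apply the shoelace formula: 2A = Σ (x_i·y_{i+1} − x_{i+1}·y_i), indices taken mod 7.
A_1→A_2: (-14)(16) − (-9)(15) = -89
A_2→A_3: (-9)(16) − (0)(16) = -144
A_3→A_4: (0)(11) − (24)(16) = -384
A_4→A_5: (24)(7) − (11)(11) = 47
A_5→A_6: (11)(-25) − (-9)(7) = -212
A_6→A_7: (-9)(-10) − (-5)(-25) = -35
A_7→A_1: (-5)(15) − (-14)(-10) = -215
Σ = -1032
Area = |Σ|/2 = 516.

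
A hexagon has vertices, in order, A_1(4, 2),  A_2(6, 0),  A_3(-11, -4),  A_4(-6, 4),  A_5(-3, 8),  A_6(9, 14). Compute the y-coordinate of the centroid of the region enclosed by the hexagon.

Apply the surveyor's formula. First the cross-terms c_i = x_i·y_{i+1} − x_{i+1}·y_i:
  -12, -24, -68, -36, -114, -38  ⇒  2A = -292, A = -146.
Then Σ (y_i + y_{i+1})·c_i = -3476, so ȳ = -3476 / (6·(-146)) = 869/219.

869/219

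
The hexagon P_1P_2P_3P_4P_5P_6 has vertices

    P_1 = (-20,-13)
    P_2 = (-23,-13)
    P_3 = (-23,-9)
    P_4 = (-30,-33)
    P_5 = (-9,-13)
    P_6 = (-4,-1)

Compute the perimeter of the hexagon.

|P_1P_2| = √((-3)² + (0)²) = √9 = 3
|P_2P_3| = √((0)² + (4)²) = √16 = 4
|P_3P_4| = √((-7)² + (-24)²) = √625 = 25
|P_4P_5| = √((21)² + (20)²) = √841 = 29
|P_5P_6| = √((5)² + (12)²) = √169 = 13
|P_6P_1| = √((-16)² + (-12)²) = √400 = 20
Perimeter = 3 + 4 + 25 + 29 + 13 + 20 = 94.

94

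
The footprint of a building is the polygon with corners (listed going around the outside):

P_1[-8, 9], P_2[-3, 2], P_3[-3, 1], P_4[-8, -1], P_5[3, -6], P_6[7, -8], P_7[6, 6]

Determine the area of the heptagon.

143

Apply the shoelace (surveyor's) formula: 2A = Σ (x_i·y_{i+1} − x_{i+1}·y_i), indices taken mod 7.
Σ = (11) + (3) + (11) + (51) + (18) + (90) + (102) = 286
Area = |Σ|/2 = 143.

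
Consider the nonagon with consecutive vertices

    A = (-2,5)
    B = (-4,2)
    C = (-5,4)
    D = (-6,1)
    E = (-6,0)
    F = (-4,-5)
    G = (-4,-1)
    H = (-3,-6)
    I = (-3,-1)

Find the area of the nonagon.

19

Apply the surveyor's formula: 2A = Σ (x_i·y_{i+1} − x_{i+1}·y_i), indices taken mod 9.
Σ = (16) + (-6) + (19) + (6) + (30) + (-16) + (21) + (-15) + (-17) = 38
Area = |Σ|/2 = 19.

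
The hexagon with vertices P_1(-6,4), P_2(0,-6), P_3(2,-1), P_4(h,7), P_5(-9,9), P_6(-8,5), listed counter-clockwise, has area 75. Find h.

The doubled signed area Σ (x_i y_{i+1} − x_{i+1} y_i) is linear in h.
With h=0 it equals 150; the coefficient of h is 10 (from the two edges through P_4).
So 10·h + 150 = 2·75 = 150 ⇒ h = 0.

0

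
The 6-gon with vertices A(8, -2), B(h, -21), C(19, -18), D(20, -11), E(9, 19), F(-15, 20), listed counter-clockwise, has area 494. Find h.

The doubled signed area Σ (x_i y_{i+1} − x_{i+1} y_i) is linear in h.
With h=0 it equals 1196; the coefficient of h is -16 (from the two edges through B).
So -16·h + 1196 = 2·494 = 988 ⇒ h = 13.

13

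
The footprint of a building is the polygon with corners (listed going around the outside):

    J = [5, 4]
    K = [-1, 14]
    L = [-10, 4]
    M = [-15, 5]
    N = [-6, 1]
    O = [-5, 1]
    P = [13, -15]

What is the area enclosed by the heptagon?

211.5

Apply Gauss's area formula: 2A = Σ (x_i·y_{i+1} − x_{i+1}·y_i), indices taken mod 7.
Σ = (74) + (136) + (10) + (15) + (-1) + (62) + (127) = 423
Area = |Σ|/2 = 211.5.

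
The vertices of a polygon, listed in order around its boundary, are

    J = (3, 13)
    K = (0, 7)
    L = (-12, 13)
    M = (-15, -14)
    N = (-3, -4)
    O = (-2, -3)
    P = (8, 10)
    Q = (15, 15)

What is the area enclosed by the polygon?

305.5

Apply Gauss's area formula: 2A = Σ (x_i·y_{i+1} − x_{i+1}·y_i), indices taken mod 8.
Σ = (21) + (84) + (363) + (18) + (1) + (4) + (-30) + (150) = 611
Area = |Σ|/2 = 305.5.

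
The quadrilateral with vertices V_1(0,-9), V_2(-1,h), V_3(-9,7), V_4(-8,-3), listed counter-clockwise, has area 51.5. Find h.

-4

The doubled signed area Σ (x_i y_{i+1} − x_{i+1} y_i) is linear in h.
With h=0 it equals 139; the coefficient of h is 9 (from the two edges through V_2).
So 9·h + 139 = 2·51.5 = 103 ⇒ h = -4.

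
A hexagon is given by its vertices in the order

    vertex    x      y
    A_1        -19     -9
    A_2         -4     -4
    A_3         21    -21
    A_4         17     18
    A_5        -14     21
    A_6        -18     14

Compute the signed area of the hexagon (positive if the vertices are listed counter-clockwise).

Apply the shoelace (surveyor's) formula: 2A = Σ (x_i·y_{i+1} − x_{i+1}·y_i), indices taken mod 6.
Σ = (40) + (168) + (735) + (609) + (182) + (428) = 2162
Signed area = Σ/2 = 1081 (positive ⇒ counter-clockwise traversal).

1081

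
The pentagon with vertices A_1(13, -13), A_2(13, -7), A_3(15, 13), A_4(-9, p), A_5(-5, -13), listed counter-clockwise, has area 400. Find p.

-1

Write out the shoelace sum; only the two edges meeting at A_4 involve p:
2·Area = [(15·p − (-9)·13) + ((-9)·(-13) − (-5)·p)] + 586
       = 20·p + 820 = 800
⇒ p = -1.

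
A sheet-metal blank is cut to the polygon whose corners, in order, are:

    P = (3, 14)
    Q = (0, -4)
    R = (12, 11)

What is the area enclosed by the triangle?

Apply the shoelace (surveyor's) formula: 2A = Σ (x_i·y_{i+1} − x_{i+1}·y_i), indices taken mod 3.
P→Q: (3)(-4) − (0)(14) = -12
Q→R: (0)(11) − (12)(-4) = 48
R→P: (12)(14) − (3)(11) = 135
Σ = 171
Area = |Σ|/2 = 85.5.

85.5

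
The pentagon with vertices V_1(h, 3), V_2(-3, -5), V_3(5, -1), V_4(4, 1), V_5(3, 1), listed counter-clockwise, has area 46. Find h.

Write out the shoelace sum; only the two edges meeting at V_1 involve h:
2·Area = [(3·3 − h·1) + (h·(-5) − (-3)·3)] + 38
       = -6·h + 56 = 92
⇒ h = -6.

-6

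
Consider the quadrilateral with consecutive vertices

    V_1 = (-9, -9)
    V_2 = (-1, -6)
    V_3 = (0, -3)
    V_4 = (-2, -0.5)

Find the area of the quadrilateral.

Apply the shoelace (surveyor's) formula: 2A = Σ (x_i·y_{i+1} − x_{i+1}·y_i), indices taken mod 4.
V_1→V_2: (-9)(-6) − (-1)(-9) = 45
V_2→V_3: (-1)(-3) − (0)(-6) = 3
V_3→V_4: (0)(-0.5) − (-2)(-3) = -6
V_4→V_1: (-2)(-9) − (-9)(-0.5) = 13.5
Σ = 55.5
Area = |Σ|/2 = 27.75.

27.75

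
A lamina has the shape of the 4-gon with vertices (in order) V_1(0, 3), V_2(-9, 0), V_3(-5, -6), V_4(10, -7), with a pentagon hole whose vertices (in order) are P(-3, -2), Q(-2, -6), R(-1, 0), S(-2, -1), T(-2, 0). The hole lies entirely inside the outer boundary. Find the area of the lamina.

97.5

Outer boundary:
Apply the shoelace (surveyor's) formula: 2A = Σ (x_i·y_{i+1} − x_{i+1}·y_i), indices taken mod 4.
Cross-terms: 27, 54, 95, 30  ⇒  Σ = 206
Area = |Σ|/2 = 103.
Hole:
Apply the surveyor's formula: 2A = Σ (x_i·y_{i+1} − x_{i+1}·y_i), indices taken mod 5.
P→Q: (-3)(-6) − (-2)(-2) = 14
Q→R: (-2)(0) − (-1)(-6) = -6
R→S: (-1)(-1) − (-2)(0) = 1
S→T: (-2)(0) − (-2)(-1) = -2
T→P: (-2)(-2) − (-3)(0) = 4
Σ = 11
Area = |Σ|/2 = 5.5.
Net area = 103 − 5.5 = 97.5.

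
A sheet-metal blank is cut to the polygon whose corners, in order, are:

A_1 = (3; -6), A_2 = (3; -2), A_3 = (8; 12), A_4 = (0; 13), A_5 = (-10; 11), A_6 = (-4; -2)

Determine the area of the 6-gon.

196

Σ = (12) + (52) + (104) + (130) + (64) + (30) = 392
Area = |Σ|/2 = 196.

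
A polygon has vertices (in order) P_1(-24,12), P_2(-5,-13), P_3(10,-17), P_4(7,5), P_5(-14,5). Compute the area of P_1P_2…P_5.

406.5

Cross-terms: 372, 215, 169, 105, -48  ⇒  Σ = 813
Area = |Σ|/2 = 406.5.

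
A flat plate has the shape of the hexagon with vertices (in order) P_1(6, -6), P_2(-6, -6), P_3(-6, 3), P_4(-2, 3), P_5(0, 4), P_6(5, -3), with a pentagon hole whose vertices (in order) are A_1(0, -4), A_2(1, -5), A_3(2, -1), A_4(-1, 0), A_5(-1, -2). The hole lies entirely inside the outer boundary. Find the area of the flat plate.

80

Outer boundary:
Apply the shoelace formula: 2A = Σ (x_i·y_{i+1} − x_{i+1}·y_i), indices taken mod 6.
Σ = (-72) + (-54) + (-12) + (-8) + (-20) + (-12) = -178
Area = |Σ|/2 = 89.
Hole:
Apply the shoelace formula: 2A = Σ (x_i·y_{i+1} − x_{i+1}·y_i), indices taken mod 5.
Σ = (4) + (9) + (-1) + (2) + (4) = 18
Area = |Σ|/2 = 9.
Net area = 89 − 9 = 80.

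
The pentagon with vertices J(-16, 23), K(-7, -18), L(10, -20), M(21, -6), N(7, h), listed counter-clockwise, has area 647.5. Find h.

-1

Write out the shoelace sum; only the two edges meeting at N involve h:
2·Area = [(21·h − 7·(-6)) + (7·23 − (-16)·h)] + 1129
       = 37·h + 1332 = 1295
⇒ h = -1.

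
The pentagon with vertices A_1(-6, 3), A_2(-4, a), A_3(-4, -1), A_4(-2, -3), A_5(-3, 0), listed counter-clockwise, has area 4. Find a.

0

Write out the shoelace sum; only the two edges meeting at A_2 involve a:
2·Area = [((-6)·a − (-4)·3) + ((-4)·(-1) − (-4)·a)] + -8
       = -2·a + 8 = 8
⇒ a = 0.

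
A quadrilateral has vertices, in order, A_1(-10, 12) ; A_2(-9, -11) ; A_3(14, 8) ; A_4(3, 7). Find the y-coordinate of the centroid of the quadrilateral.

Apply the surveyor's formula. First the cross-terms c_i = x_i·y_{i+1} − x_{i+1}·y_i:
  218, 82, 74, 106  ⇒  2A = 480, A = 240.
Then Σ (y_i + y_{i+1})·c_i = 3096, so ȳ = 3096 / (6·240) = 2.15.

2.15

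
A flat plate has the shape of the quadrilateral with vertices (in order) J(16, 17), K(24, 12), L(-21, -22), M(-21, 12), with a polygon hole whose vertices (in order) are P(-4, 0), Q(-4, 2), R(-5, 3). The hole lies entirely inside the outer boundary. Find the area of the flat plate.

Outer boundary:
Σ = (-216) + (-276) + (-714) + (-549) = -1755
Area = |Σ|/2 = 877.5.
Hole:
Apply the surveyor's formula: 2A = Σ (x_i·y_{i+1} − x_{i+1}·y_i), indices taken mod 3.
P→Q: (-4)(2) − (-4)(0) = -8
Q→R: (-4)(3) − (-5)(2) = -2
R→P: (-5)(0) − (-4)(3) = 12
Σ = 2
Area = |Σ|/2 = 1.
Net area = 877.5 − 1 = 876.5.

876.5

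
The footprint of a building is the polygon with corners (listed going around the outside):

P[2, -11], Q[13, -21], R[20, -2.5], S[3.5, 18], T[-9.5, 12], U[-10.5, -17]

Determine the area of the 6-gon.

P→Q: (2)(-21) − (13)(-11) = 101
Q→R: (13)(-2.5) − (20)(-21) = 387.5
R→S: (20)(18) − (3.5)(-2.5) = 368.75
S→T: (3.5)(12) − (-9.5)(18) = 213
T→U: (-9.5)(-17) − (-10.5)(12) = 287.5
U→P: (-10.5)(-11) − (2)(-17) = 149.5
Σ = 1507.25
Area = |Σ|/2 = 753.625.

753.625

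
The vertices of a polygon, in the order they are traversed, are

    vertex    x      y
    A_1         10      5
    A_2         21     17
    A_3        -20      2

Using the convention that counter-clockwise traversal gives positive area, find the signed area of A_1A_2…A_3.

Cross-terms: 65, 382, -120  ⇒  Σ = 327
Signed area = Σ/2 = 163.5 (positive ⇒ counter-clockwise traversal).

163.5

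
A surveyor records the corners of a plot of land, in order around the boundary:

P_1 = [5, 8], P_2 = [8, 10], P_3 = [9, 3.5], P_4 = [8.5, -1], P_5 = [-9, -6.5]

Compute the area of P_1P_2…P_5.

109.25

Cross-terms: -14, -62, -38.75, -64.25, -39.5  ⇒  Σ = -218.5
Area = |Σ|/2 = 109.25.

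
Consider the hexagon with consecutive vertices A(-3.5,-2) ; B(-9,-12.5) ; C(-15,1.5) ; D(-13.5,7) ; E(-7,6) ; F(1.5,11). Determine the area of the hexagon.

171.25

Σ = (25.75) + (-201) + (-84.75) + (-32) + (-86) + (35.5) = -342.5
Area = |Σ|/2 = 171.25.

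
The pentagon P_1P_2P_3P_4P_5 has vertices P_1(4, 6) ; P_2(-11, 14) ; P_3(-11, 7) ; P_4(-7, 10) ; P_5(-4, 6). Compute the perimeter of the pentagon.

42

|P_1P_2| = √((-15)² + (8)²) = √289 = 17
|P_2P_3| = √((0)² + (-7)²) = √49 = 7
|P_3P_4| = √((4)² + (3)²) = √25 = 5
|P_4P_5| = √((3)² + (-4)²) = √25 = 5
|P_5P_1| = √((8)² + (0)²) = √64 = 8
Perimeter = 17 + 7 + 5 + 5 + 8 = 42.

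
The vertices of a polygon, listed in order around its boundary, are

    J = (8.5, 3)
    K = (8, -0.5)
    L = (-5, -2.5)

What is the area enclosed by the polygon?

22.25

Σ = (-28.25) + (-22.5) + (6.25) = -44.5
Area = |Σ|/2 = 22.25.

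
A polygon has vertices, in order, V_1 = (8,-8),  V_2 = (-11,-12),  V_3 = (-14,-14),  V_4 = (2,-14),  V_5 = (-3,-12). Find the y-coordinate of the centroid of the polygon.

Apply the shoelace (surveyor's) formula. First the cross-terms c_i = x_i·y_{i+1} − x_{i+1}·y_i:
  -184, -14, 224, -66, 120  ⇒  2A = 80, A = 40.
Then Σ (y_i + y_{i+1})·c_i = -2912, so ȳ = -2912 / (6·40) = -182/15.

-182/15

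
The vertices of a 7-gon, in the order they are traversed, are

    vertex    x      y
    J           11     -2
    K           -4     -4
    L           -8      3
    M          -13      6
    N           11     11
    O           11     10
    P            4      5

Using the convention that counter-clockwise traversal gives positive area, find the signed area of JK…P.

-186.5

Apply the shoelace (surveyor's) formula: 2A = Σ (x_i·y_{i+1} − x_{i+1}·y_i), indices taken mod 7.
Cross-terms: -52, -44, -9, -209, -11, 15, -63  ⇒  Σ = -373
Signed area = Σ/2 = -186.5 (negative ⇒ clockwise traversal).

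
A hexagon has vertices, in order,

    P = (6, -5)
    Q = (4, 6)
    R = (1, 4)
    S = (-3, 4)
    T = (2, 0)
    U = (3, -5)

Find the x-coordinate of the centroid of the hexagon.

Apply the shoelace formula. First the cross-terms c_i = x_i·y_{i+1} − x_{i+1}·y_i:
  56, 10, 16, -8, -10, 15  ⇒  2A = 79, A = 39.5.
Then Σ (x_i + x_{i+1})·c_i = 671, so x̄ = 671 / (6·39.5) = 671/237.

671/237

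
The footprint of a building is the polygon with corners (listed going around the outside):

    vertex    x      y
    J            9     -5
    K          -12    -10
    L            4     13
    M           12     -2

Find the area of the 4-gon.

Cross-terms: -150, -116, -164, -42  ⇒  Σ = -472
Area = |Σ|/2 = 236.

236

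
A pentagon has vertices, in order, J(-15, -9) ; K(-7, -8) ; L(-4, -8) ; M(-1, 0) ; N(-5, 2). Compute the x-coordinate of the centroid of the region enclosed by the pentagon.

-1483/219

Apply the shoelace (surveyor's) formula. First the cross-terms c_i = x_i·y_{i+1} − x_{i+1}·y_i:
  57, 24, -8, -2, 75  ⇒  2A = 146, A = 73.
Then Σ (x_i + x_{i+1})·c_i = -2966, so x̄ = -2966 / (6·73) = -1483/219.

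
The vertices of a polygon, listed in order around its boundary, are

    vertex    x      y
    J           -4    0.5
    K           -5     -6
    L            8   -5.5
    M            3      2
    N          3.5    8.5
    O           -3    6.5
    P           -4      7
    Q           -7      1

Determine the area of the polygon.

125.875

Apply the shoelace (surveyor's) formula: 2A = Σ (x_i·y_{i+1} − x_{i+1}·y_i), indices taken mod 8.
Σ = (26.5) + (75.5) + (32.5) + (18.5) + (48.25) + (5) + (45) + (0.5) = 251.75
Area = |Σ|/2 = 125.875.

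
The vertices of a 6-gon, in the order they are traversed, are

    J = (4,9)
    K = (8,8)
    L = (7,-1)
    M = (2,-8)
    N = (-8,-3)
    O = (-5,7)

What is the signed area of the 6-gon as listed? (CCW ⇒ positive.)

-186

Apply the shoelace formula: 2A = Σ (x_i·y_{i+1} − x_{i+1}·y_i), indices taken mod 6.
Cross-terms: -40, -64, -54, -70, -71, -73  ⇒  Σ = -372
Signed area = Σ/2 = -186 (negative ⇒ clockwise traversal).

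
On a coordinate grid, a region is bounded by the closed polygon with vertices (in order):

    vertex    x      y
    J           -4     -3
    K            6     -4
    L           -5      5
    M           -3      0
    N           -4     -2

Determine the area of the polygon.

Apply the shoelace (surveyor's) formula: 2A = Σ (x_i·y_{i+1} − x_{i+1}·y_i), indices taken mod 5.
Cross-terms: 34, 10, 15, 6, 4  ⇒  Σ = 69
Area = |Σ|/2 = 34.5.

34.5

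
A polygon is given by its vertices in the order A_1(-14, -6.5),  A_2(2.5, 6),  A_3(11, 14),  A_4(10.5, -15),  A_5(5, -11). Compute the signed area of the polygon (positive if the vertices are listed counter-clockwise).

-318.875

Σ = (-67.75) + (-31) + (-312) + (-40.5) + (-186.5) = -637.75
Signed area = Σ/2 = -318.875 (negative ⇒ clockwise traversal).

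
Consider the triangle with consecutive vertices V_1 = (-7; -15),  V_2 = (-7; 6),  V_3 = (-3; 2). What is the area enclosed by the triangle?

Apply the shoelace formula: 2A = Σ (x_i·y_{i+1} − x_{i+1}·y_i), indices taken mod 3.
Cross-terms: -147, 4, 59  ⇒  Σ = -84
Area = |Σ|/2 = 42.

42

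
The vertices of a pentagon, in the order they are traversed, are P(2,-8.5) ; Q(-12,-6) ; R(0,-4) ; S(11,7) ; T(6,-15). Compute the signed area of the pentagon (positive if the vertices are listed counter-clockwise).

Apply the shoelace formula: 2A = Σ (x_i·y_{i+1} − x_{i+1}·y_i), indices taken mod 5.
Σ = (-114) + (48) + (44) + (-207) + (-21) = -250
Signed area = Σ/2 = -125 (negative ⇒ clockwise traversal).

-125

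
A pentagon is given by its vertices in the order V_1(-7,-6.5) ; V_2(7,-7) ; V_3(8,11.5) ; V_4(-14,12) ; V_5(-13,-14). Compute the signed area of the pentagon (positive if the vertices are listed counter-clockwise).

Apply Gauss's area formula: 2A = Σ (x_i·y_{i+1} − x_{i+1}·y_i), indices taken mod 5.
Σ = (94.5) + (136.5) + (257) + (352) + (-13.5) = 826.5
Signed area = Σ/2 = 413.25 (positive ⇒ counter-clockwise traversal).

413.25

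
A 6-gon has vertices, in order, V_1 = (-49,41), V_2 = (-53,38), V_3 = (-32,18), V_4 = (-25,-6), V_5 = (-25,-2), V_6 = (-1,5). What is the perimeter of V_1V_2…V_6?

148

|V_1V_2| = √((-4)² + (-3)²) = √25 = 5
|V_2V_3| = √((21)² + (-20)²) = √841 = 29
|V_3V_4| = √((7)² + (-24)²) = √625 = 25
|V_4V_5| = √((0)² + (4)²) = √16 = 4
|V_5V_6| = √((24)² + (7)²) = √625 = 25
|V_6V_1| = √((-48)² + (36)²) = √3600 = 60
Perimeter = 5 + 29 + 25 + 4 + 25 + 60 = 148.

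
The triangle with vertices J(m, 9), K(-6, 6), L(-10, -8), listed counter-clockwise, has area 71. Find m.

5

Write out the shoelace sum; only the two edges meeting at J involve m:
2·Area = [((-10)·9 − m·(-8)) + (m·6 − (-6)·9)] + 108
       = 14·m + 72 = 142
⇒ m = 5.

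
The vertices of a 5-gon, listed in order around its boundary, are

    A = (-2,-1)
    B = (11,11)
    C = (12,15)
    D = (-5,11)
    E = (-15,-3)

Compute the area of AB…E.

Apply the surveyor's formula: 2A = Σ (x_i·y_{i+1} − x_{i+1}·y_i), indices taken mod 5.
A→B: (-2)(11) − (11)(-1) = -11
B→C: (11)(15) − (12)(11) = 33
C→D: (12)(11) − (-5)(15) = 207
D→E: (-5)(-3) − (-15)(11) = 180
E→A: (-15)(-1) − (-2)(-3) = 9
Σ = 418
Area = |Σ|/2 = 209.

209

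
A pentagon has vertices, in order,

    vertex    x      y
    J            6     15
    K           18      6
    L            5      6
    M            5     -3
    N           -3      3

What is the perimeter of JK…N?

|JK| = √((12)² + (-9)²) = √225 = 15
|KL| = √((-13)² + (0)²) = √169 = 13
|LM| = √((0)² + (-9)²) = √81 = 9
|MN| = √((-8)² + (6)²) = √100 = 10
|NJ| = √((9)² + (12)²) = √225 = 15
Perimeter = 15 + 13 + 9 + 10 + 15 = 62.

62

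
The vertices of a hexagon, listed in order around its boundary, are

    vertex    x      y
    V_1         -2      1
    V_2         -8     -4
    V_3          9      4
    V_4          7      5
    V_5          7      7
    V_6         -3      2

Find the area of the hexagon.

43.5

Apply the surveyor's formula: 2A = Σ (x_i·y_{i+1} − x_{i+1}·y_i), indices taken mod 6.
Cross-terms: 16, 4, 17, 14, 35, 1  ⇒  Σ = 87
Area = |Σ|/2 = 43.5.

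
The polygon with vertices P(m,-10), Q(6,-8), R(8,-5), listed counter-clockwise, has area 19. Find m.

-8

The doubled signed area Σ (x_i y_{i+1} − x_{i+1} y_i) is linear in m.
With m=0 it equals 14; the coefficient of m is -3 (from the two edges through P).
So -3·m + 14 = 2·19 = 38 ⇒ m = -8.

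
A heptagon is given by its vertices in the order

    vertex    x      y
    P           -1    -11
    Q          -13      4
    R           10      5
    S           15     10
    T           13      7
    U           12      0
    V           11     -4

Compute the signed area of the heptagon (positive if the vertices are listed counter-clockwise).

-254.5

Σ = (-147) + (-105) + (25) + (-25) + (-84) + (-48) + (-125) = -509
Signed area = Σ/2 = -254.5 (negative ⇒ clockwise traversal).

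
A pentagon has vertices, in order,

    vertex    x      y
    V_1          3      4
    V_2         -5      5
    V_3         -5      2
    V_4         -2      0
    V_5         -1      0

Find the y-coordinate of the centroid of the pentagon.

Apply the surveyor's formula. First the cross-terms c_i = x_i·y_{i+1} − x_{i+1}·y_i:
  35, 15, 4, 0, -4  ⇒  2A = 50, A = 25.
Then Σ (y_i + y_{i+1})·c_i = 412, so ȳ = 412 / (6·25) = 206/75.

206/75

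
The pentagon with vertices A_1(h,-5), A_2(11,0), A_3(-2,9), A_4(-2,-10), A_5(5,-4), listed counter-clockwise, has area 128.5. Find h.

Write out the shoelace sum; only the two edges meeting at A_1 involve h:
2·Area = [(5·(-5) − h·(-4)) + (h·0 − 11·(-5))] + 195
       = 4·h + 225 = 257
⇒ h = 8.

8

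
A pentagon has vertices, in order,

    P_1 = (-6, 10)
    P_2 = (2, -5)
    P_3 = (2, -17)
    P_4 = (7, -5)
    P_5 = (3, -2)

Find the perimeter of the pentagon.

62

|P_1P_2| = √((8)² + (-15)²) = √289 = 17
|P_2P_3| = √((0)² + (-12)²) = √144 = 12
|P_3P_4| = √((5)² + (12)²) = √169 = 13
|P_4P_5| = √((-4)² + (3)²) = √25 = 5
|P_5P_1| = √((-9)² + (12)²) = √225 = 15
Perimeter = 17 + 12 + 13 + 5 + 15 = 62.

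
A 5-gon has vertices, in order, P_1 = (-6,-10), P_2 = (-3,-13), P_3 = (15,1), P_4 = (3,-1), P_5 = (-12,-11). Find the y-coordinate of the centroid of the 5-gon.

-1334/231

Apply the surveyor's formula. First the cross-terms c_i = x_i·y_{i+1} − x_{i+1}·y_i:
  48, 192, -18, -45, 54  ⇒  2A = 231, A = 115.5.
Then Σ (y_i + y_{i+1})·c_i = -4002, so ȳ = -4002 / (6·115.5) = -1334/231.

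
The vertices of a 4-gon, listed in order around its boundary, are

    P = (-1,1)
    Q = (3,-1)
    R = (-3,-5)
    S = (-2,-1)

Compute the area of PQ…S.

15

Apply the shoelace formula: 2A = Σ (x_i·y_{i+1} − x_{i+1}·y_i), indices taken mod 4.
Σ = (-2) + (-18) + (-7) + (-3) = -30
Area = |Σ|/2 = 15.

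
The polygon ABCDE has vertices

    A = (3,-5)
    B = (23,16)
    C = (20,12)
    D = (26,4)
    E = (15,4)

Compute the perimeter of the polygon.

70

|AB| = √((20)² + (21)²) = √841 = 29
|BC| = √((-3)² + (-4)²) = √25 = 5
|CD| = √((6)² + (-8)²) = √100 = 10
|DE| = √((-11)² + (0)²) = √121 = 11
|EA| = √((-12)² + (-9)²) = √225 = 15
Perimeter = 29 + 5 + 10 + 11 + 15 = 70.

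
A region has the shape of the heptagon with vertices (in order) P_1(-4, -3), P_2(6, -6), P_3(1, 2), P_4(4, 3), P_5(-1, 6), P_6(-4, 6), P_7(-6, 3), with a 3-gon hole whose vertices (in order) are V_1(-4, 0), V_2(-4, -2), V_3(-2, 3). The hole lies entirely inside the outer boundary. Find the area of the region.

75

Outer boundary:
Σ = (42) + (18) + (-5) + (27) + (18) + (24) + (30) = 154
Area = |Σ|/2 = 77.
Hole:
Σ = (8) + (-16) + (12) = 4
Area = |Σ|/2 = 2.
Net area = 77 − 2 = 75.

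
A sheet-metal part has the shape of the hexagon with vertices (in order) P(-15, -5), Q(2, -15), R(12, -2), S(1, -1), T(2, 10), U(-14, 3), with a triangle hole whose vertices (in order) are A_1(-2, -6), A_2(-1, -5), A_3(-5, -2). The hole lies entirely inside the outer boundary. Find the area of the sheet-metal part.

333.5

Outer boundary:
Σ = (235) + (176) + (-10) + (12) + (146) + (115) = 674
Area = |Σ|/2 = 337.
Hole:
Apply the surveyor's formula: 2A = Σ (x_i·y_{i+1} − x_{i+1}·y_i), indices taken mod 3.
Cross-terms: 4, -23, 26  ⇒  Σ = 7
Area = |Σ|/2 = 3.5.
Net area = 337 − 3.5 = 333.5.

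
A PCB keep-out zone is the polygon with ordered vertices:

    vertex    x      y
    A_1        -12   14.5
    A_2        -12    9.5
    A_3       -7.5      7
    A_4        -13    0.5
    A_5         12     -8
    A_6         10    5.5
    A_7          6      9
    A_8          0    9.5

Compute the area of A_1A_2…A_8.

303.25

A_1→A_2: (-12)(9.5) − (-12)(14.5) = 60
A_2→A_3: (-12)(7) − (-7.5)(9.5) = -12.75
A_3→A_4: (-7.5)(0.5) − (-13)(7) = 87.25
A_4→A_5: (-13)(-8) − (12)(0.5) = 98
A_5→A_6: (12)(5.5) − (10)(-8) = 146
A_6→A_7: (10)(9) − (6)(5.5) = 57
A_7→A_8: (6)(9.5) − (0)(9) = 57
A_8→A_1: (0)(14.5) − (-12)(9.5) = 114
Σ = 606.5
Area = |Σ|/2 = 303.25.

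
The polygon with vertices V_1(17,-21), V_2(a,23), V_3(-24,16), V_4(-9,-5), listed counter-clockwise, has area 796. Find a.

The doubled signed area Σ (x_i y_{i+1} − x_{i+1} y_i) is linear in a.
With a=0 it equals 1481; the coefficient of a is 37 (from the two edges through V_2).
So 37·a + 1481 = 2·796 = 1592 ⇒ a = 3.

3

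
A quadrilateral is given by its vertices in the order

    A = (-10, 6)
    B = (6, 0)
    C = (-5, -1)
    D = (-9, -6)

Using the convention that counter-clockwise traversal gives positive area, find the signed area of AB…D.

-67.5

Apply the shoelace (surveyor's) formula: 2A = Σ (x_i·y_{i+1} − x_{i+1}·y_i), indices taken mod 4.
Σ = (-36) + (-6) + (21) + (-114) = -135
Signed area = Σ/2 = -67.5 (negative ⇒ clockwise traversal).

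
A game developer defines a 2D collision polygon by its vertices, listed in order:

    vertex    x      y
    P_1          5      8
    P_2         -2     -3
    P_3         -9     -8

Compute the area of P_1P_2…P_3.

21

Apply Gauss's area formula: 2A = Σ (x_i·y_{i+1} − x_{i+1}·y_i), indices taken mod 3.
P_1→P_2: (5)(-3) − (-2)(8) = 1
P_2→P_3: (-2)(-8) − (-9)(-3) = -11
P_3→P_1: (-9)(8) − (5)(-8) = -32
Σ = -42
Area = |Σ|/2 = 21.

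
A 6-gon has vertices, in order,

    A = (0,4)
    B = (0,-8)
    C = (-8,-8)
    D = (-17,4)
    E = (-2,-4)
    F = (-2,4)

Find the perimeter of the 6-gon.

|AB| = √((0)² + (-12)²) = √144 = 12
|BC| = √((-8)² + (0)²) = √64 = 8
|CD| = √((-9)² + (12)²) = √225 = 15
|DE| = √((15)² + (-8)²) = √289 = 17
|EF| = √((0)² + (8)²) = √64 = 8
|FA| = √((2)² + (0)²) = √4 = 2
Perimeter = 12 + 8 + 15 + 17 + 8 + 2 = 62.

62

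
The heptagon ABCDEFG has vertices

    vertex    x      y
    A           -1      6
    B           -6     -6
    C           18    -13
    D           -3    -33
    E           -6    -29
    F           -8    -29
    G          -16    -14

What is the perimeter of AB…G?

|AB| = √((-5)² + (-12)²) = √169 = 13
|BC| = √((24)² + (-7)²) = √625 = 25
|CD| = √((-21)² + (-20)²) = √841 = 29
|DE| = √((-3)² + (4)²) = √25 = 5
|EF| = √((-2)² + (0)²) = √4 = 2
|FG| = √((-8)² + (15)²) = √289 = 17
|GA| = √((15)² + (20)²) = √625 = 25
Perimeter = 13 + 25 + 29 + 5 + 2 + 17 + 25 = 116.

116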